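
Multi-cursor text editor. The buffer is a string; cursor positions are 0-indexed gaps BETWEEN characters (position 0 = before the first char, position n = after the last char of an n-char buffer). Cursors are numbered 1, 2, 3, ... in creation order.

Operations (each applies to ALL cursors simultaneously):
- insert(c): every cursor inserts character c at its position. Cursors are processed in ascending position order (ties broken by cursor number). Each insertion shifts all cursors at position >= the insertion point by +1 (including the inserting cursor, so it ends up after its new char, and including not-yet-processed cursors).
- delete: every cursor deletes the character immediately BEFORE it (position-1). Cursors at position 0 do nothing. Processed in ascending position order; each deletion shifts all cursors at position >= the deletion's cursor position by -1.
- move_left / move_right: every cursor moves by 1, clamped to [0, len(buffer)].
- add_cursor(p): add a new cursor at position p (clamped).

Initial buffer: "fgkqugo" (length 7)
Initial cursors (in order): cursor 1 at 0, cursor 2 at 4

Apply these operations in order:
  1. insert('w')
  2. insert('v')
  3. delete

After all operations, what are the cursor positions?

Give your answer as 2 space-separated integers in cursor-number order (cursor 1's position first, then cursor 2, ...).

Answer: 1 6

Derivation:
After op 1 (insert('w')): buffer="wfgkqwugo" (len 9), cursors c1@1 c2@6, authorship 1....2...
After op 2 (insert('v')): buffer="wvfgkqwvugo" (len 11), cursors c1@2 c2@8, authorship 11....22...
After op 3 (delete): buffer="wfgkqwugo" (len 9), cursors c1@1 c2@6, authorship 1....2...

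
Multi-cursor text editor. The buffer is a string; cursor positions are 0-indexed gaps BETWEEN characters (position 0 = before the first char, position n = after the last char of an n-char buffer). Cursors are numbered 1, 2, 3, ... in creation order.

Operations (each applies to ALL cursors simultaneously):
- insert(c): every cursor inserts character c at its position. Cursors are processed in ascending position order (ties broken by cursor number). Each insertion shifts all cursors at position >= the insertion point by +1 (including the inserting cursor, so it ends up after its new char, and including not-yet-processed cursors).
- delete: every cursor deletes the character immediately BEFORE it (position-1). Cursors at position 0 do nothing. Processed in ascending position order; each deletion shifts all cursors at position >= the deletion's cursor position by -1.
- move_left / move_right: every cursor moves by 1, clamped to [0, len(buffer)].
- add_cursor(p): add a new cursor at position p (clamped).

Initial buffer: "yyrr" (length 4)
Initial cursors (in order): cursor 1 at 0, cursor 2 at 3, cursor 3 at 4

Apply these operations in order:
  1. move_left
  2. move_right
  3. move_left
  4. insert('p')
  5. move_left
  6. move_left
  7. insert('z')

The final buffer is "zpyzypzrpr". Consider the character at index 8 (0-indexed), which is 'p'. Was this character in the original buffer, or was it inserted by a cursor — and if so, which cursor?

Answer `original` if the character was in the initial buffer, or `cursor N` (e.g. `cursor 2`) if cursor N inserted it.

Answer: cursor 3

Derivation:
After op 1 (move_left): buffer="yyrr" (len 4), cursors c1@0 c2@2 c3@3, authorship ....
After op 2 (move_right): buffer="yyrr" (len 4), cursors c1@1 c2@3 c3@4, authorship ....
After op 3 (move_left): buffer="yyrr" (len 4), cursors c1@0 c2@2 c3@3, authorship ....
After op 4 (insert('p')): buffer="pyyprpr" (len 7), cursors c1@1 c2@4 c3@6, authorship 1..2.3.
After op 5 (move_left): buffer="pyyprpr" (len 7), cursors c1@0 c2@3 c3@5, authorship 1..2.3.
After op 6 (move_left): buffer="pyyprpr" (len 7), cursors c1@0 c2@2 c3@4, authorship 1..2.3.
After op 7 (insert('z')): buffer="zpyzypzrpr" (len 10), cursors c1@1 c2@4 c3@7, authorship 11.2.23.3.
Authorship (.=original, N=cursor N): 1 1 . 2 . 2 3 . 3 .
Index 8: author = 3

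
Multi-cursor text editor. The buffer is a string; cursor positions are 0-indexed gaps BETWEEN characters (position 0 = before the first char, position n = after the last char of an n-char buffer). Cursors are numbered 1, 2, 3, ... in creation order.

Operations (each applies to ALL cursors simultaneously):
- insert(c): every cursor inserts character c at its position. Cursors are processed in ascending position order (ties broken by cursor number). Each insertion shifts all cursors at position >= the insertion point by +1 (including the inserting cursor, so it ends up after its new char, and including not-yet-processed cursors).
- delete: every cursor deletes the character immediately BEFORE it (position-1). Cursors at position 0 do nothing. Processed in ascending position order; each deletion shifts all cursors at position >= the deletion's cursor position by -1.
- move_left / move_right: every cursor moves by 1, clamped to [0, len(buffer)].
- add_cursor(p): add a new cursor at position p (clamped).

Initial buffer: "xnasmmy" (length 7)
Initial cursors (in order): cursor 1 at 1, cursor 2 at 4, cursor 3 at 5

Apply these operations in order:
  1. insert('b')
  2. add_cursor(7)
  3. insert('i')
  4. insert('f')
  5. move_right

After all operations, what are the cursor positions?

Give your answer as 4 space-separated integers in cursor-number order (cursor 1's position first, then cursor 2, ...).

Answer: 5 11 17 14

Derivation:
After op 1 (insert('b')): buffer="xbnasbmbmy" (len 10), cursors c1@2 c2@6 c3@8, authorship .1...2.3..
After op 2 (add_cursor(7)): buffer="xbnasbmbmy" (len 10), cursors c1@2 c2@6 c4@7 c3@8, authorship .1...2.3..
After op 3 (insert('i')): buffer="xbinasbimibimy" (len 14), cursors c1@3 c2@8 c4@10 c3@12, authorship .11...22.433..
After op 4 (insert('f')): buffer="xbifnasbifmifbifmy" (len 18), cursors c1@4 c2@10 c4@13 c3@16, authorship .111...222.44333..
After op 5 (move_right): buffer="xbifnasbifmifbifmy" (len 18), cursors c1@5 c2@11 c4@14 c3@17, authorship .111...222.44333..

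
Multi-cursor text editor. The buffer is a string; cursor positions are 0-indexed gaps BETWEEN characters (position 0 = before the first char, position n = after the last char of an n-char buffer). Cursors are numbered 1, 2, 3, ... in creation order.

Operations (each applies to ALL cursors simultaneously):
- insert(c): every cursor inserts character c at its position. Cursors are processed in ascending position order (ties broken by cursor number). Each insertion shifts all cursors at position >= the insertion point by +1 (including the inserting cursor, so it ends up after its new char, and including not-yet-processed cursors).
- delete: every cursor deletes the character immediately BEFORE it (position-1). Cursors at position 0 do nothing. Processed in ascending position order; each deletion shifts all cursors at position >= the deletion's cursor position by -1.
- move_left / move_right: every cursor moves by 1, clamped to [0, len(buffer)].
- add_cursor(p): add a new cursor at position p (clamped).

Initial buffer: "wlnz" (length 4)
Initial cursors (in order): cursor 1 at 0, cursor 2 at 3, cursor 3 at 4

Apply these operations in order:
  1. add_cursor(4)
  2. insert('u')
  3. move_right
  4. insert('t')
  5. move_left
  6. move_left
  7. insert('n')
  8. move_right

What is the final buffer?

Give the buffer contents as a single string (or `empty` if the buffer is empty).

Answer: unwtlnunztuunntt

Derivation:
After op 1 (add_cursor(4)): buffer="wlnz" (len 4), cursors c1@0 c2@3 c3@4 c4@4, authorship ....
After op 2 (insert('u')): buffer="uwlnuzuu" (len 8), cursors c1@1 c2@5 c3@8 c4@8, authorship 1...2.34
After op 3 (move_right): buffer="uwlnuzuu" (len 8), cursors c1@2 c2@6 c3@8 c4@8, authorship 1...2.34
After op 4 (insert('t')): buffer="uwtlnuztuutt" (len 12), cursors c1@3 c2@8 c3@12 c4@12, authorship 1.1..2.23434
After op 5 (move_left): buffer="uwtlnuztuutt" (len 12), cursors c1@2 c2@7 c3@11 c4@11, authorship 1.1..2.23434
After op 6 (move_left): buffer="uwtlnuztuutt" (len 12), cursors c1@1 c2@6 c3@10 c4@10, authorship 1.1..2.23434
After op 7 (insert('n')): buffer="unwtlnunztuunntt" (len 16), cursors c1@2 c2@8 c3@14 c4@14, authorship 11.1..22.2343434
After op 8 (move_right): buffer="unwtlnunztuunntt" (len 16), cursors c1@3 c2@9 c3@15 c4@15, authorship 11.1..22.2343434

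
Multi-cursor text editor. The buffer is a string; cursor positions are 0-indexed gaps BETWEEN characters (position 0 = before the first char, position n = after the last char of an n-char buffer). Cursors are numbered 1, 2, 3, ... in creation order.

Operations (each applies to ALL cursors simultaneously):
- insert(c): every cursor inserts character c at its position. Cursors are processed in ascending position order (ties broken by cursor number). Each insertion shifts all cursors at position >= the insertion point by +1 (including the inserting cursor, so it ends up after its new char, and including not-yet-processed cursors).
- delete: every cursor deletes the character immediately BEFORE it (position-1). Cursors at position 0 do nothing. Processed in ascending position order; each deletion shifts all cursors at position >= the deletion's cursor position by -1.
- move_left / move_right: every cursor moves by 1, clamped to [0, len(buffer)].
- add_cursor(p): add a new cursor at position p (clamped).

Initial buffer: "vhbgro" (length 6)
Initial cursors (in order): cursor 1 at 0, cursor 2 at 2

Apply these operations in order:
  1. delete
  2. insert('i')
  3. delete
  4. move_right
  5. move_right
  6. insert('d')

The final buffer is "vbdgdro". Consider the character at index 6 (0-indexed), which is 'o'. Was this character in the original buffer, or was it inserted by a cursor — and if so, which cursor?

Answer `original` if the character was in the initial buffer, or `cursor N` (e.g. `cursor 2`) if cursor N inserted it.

After op 1 (delete): buffer="vbgro" (len 5), cursors c1@0 c2@1, authorship .....
After op 2 (insert('i')): buffer="ivibgro" (len 7), cursors c1@1 c2@3, authorship 1.2....
After op 3 (delete): buffer="vbgro" (len 5), cursors c1@0 c2@1, authorship .....
After op 4 (move_right): buffer="vbgro" (len 5), cursors c1@1 c2@2, authorship .....
After op 5 (move_right): buffer="vbgro" (len 5), cursors c1@2 c2@3, authorship .....
After op 6 (insert('d')): buffer="vbdgdro" (len 7), cursors c1@3 c2@5, authorship ..1.2..
Authorship (.=original, N=cursor N): . . 1 . 2 . .
Index 6: author = original

Answer: original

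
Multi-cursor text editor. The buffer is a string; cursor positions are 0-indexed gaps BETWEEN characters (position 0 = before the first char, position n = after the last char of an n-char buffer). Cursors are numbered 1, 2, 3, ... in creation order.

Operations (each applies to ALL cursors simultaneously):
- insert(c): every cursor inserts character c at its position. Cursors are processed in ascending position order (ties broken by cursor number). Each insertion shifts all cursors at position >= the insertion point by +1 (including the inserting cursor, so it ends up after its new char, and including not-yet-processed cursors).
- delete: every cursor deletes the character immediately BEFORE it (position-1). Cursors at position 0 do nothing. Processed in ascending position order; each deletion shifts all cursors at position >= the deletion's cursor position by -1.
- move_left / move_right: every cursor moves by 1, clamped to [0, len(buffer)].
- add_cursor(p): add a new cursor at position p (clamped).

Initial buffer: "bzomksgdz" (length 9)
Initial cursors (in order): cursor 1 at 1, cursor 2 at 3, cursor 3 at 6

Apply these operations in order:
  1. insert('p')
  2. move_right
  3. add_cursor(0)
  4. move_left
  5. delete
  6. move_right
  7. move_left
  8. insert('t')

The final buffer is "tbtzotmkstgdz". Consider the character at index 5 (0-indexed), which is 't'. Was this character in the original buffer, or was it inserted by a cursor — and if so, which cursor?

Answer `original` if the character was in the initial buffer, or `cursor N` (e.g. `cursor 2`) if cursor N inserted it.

Answer: cursor 2

Derivation:
After op 1 (insert('p')): buffer="bpzopmkspgdz" (len 12), cursors c1@2 c2@5 c3@9, authorship .1..2...3...
After op 2 (move_right): buffer="bpzopmkspgdz" (len 12), cursors c1@3 c2@6 c3@10, authorship .1..2...3...
After op 3 (add_cursor(0)): buffer="bpzopmkspgdz" (len 12), cursors c4@0 c1@3 c2@6 c3@10, authorship .1..2...3...
After op 4 (move_left): buffer="bpzopmkspgdz" (len 12), cursors c4@0 c1@2 c2@5 c3@9, authorship .1..2...3...
After op 5 (delete): buffer="bzomksgdz" (len 9), cursors c4@0 c1@1 c2@3 c3@6, authorship .........
After op 6 (move_right): buffer="bzomksgdz" (len 9), cursors c4@1 c1@2 c2@4 c3@7, authorship .........
After op 7 (move_left): buffer="bzomksgdz" (len 9), cursors c4@0 c1@1 c2@3 c3@6, authorship .........
After op 8 (insert('t')): buffer="tbtzotmkstgdz" (len 13), cursors c4@1 c1@3 c2@6 c3@10, authorship 4.1..2...3...
Authorship (.=original, N=cursor N): 4 . 1 . . 2 . . . 3 . . .
Index 5: author = 2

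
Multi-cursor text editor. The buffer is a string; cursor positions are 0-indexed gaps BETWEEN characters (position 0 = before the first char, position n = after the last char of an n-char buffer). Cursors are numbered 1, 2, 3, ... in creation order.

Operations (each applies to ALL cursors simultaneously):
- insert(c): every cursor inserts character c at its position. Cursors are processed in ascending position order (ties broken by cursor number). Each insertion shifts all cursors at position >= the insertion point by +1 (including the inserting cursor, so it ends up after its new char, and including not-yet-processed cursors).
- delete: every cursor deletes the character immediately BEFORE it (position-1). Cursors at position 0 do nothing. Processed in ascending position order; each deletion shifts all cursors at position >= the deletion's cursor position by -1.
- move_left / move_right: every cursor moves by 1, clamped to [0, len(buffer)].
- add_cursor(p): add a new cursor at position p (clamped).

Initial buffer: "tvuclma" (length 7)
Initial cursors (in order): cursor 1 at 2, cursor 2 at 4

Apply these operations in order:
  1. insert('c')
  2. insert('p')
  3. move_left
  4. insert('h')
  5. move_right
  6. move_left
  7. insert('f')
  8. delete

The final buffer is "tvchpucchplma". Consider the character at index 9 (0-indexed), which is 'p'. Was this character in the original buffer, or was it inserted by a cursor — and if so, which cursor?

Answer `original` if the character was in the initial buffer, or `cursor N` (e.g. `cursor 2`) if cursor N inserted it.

Answer: cursor 2

Derivation:
After op 1 (insert('c')): buffer="tvcucclma" (len 9), cursors c1@3 c2@6, authorship ..1..2...
After op 2 (insert('p')): buffer="tvcpuccplma" (len 11), cursors c1@4 c2@8, authorship ..11..22...
After op 3 (move_left): buffer="tvcpuccplma" (len 11), cursors c1@3 c2@7, authorship ..11..22...
After op 4 (insert('h')): buffer="tvchpucchplma" (len 13), cursors c1@4 c2@9, authorship ..111..222...
After op 5 (move_right): buffer="tvchpucchplma" (len 13), cursors c1@5 c2@10, authorship ..111..222...
After op 6 (move_left): buffer="tvchpucchplma" (len 13), cursors c1@4 c2@9, authorship ..111..222...
After op 7 (insert('f')): buffer="tvchfpucchfplma" (len 15), cursors c1@5 c2@11, authorship ..1111..2222...
After op 8 (delete): buffer="tvchpucchplma" (len 13), cursors c1@4 c2@9, authorship ..111..222...
Authorship (.=original, N=cursor N): . . 1 1 1 . . 2 2 2 . . .
Index 9: author = 2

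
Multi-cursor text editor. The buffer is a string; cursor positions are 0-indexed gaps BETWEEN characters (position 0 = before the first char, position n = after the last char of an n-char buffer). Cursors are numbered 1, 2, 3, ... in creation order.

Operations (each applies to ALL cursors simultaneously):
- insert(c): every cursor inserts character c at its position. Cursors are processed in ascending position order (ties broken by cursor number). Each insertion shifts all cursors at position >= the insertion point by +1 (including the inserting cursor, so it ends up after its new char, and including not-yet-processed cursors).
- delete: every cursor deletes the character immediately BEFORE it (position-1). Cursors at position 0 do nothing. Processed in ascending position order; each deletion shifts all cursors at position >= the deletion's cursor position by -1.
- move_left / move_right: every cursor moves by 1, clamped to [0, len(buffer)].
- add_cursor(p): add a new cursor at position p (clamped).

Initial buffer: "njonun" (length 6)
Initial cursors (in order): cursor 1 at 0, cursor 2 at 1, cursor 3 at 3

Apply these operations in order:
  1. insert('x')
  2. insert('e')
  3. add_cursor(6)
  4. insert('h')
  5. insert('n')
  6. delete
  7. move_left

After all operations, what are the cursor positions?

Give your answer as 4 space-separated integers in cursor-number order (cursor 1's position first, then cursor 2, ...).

Answer: 2 6 12 8

Derivation:
After op 1 (insert('x')): buffer="xnxjoxnun" (len 9), cursors c1@1 c2@3 c3@6, authorship 1.2..3...
After op 2 (insert('e')): buffer="xenxejoxenun" (len 12), cursors c1@2 c2@5 c3@9, authorship 11.22..33...
After op 3 (add_cursor(6)): buffer="xenxejoxenun" (len 12), cursors c1@2 c2@5 c4@6 c3@9, authorship 11.22..33...
After op 4 (insert('h')): buffer="xehnxehjhoxehnun" (len 16), cursors c1@3 c2@7 c4@9 c3@13, authorship 111.222.4.333...
After op 5 (insert('n')): buffer="xehnnxehnjhnoxehnnun" (len 20), cursors c1@4 c2@9 c4@12 c3@17, authorship 1111.2222.44.3333...
After op 6 (delete): buffer="xehnxehjhoxehnun" (len 16), cursors c1@3 c2@7 c4@9 c3@13, authorship 111.222.4.333...
After op 7 (move_left): buffer="xehnxehjhoxehnun" (len 16), cursors c1@2 c2@6 c4@8 c3@12, authorship 111.222.4.333...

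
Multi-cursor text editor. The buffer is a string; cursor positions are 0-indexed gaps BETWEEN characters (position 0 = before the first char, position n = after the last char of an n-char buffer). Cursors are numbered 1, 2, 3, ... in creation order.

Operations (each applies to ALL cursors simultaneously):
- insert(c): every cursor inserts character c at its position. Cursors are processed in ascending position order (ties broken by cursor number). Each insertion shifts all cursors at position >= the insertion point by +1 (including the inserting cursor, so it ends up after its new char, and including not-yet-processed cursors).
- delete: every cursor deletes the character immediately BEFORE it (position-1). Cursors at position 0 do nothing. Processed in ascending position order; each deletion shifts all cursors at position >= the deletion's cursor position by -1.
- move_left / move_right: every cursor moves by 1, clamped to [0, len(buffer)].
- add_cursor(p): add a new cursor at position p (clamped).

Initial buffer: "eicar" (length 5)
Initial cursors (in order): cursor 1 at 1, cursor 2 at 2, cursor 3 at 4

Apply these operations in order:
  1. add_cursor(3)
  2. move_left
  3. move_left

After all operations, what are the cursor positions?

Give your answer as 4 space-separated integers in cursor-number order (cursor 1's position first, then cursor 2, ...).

Answer: 0 0 2 1

Derivation:
After op 1 (add_cursor(3)): buffer="eicar" (len 5), cursors c1@1 c2@2 c4@3 c3@4, authorship .....
After op 2 (move_left): buffer="eicar" (len 5), cursors c1@0 c2@1 c4@2 c3@3, authorship .....
After op 3 (move_left): buffer="eicar" (len 5), cursors c1@0 c2@0 c4@1 c3@2, authorship .....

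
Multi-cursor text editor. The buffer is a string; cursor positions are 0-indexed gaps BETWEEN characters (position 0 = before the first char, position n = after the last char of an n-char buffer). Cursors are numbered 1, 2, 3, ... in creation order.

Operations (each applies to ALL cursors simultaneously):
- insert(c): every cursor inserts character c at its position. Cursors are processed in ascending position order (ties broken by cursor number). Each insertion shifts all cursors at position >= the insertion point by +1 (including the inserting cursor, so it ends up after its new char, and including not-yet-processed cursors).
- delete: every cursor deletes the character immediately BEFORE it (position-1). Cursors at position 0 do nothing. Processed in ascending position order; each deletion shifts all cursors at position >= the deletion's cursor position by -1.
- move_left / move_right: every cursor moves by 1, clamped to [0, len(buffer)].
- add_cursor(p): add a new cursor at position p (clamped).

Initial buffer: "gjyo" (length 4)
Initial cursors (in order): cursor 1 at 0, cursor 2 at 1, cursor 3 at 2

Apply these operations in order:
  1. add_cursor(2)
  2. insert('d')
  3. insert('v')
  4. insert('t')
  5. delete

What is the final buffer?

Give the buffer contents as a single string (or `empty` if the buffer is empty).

After op 1 (add_cursor(2)): buffer="gjyo" (len 4), cursors c1@0 c2@1 c3@2 c4@2, authorship ....
After op 2 (insert('d')): buffer="dgdjddyo" (len 8), cursors c1@1 c2@3 c3@6 c4@6, authorship 1.2.34..
After op 3 (insert('v')): buffer="dvgdvjddvvyo" (len 12), cursors c1@2 c2@5 c3@10 c4@10, authorship 11.22.3434..
After op 4 (insert('t')): buffer="dvtgdvtjddvvttyo" (len 16), cursors c1@3 c2@7 c3@14 c4@14, authorship 111.222.343434..
After op 5 (delete): buffer="dvgdvjddvvyo" (len 12), cursors c1@2 c2@5 c3@10 c4@10, authorship 11.22.3434..

Answer: dvgdvjddvvyo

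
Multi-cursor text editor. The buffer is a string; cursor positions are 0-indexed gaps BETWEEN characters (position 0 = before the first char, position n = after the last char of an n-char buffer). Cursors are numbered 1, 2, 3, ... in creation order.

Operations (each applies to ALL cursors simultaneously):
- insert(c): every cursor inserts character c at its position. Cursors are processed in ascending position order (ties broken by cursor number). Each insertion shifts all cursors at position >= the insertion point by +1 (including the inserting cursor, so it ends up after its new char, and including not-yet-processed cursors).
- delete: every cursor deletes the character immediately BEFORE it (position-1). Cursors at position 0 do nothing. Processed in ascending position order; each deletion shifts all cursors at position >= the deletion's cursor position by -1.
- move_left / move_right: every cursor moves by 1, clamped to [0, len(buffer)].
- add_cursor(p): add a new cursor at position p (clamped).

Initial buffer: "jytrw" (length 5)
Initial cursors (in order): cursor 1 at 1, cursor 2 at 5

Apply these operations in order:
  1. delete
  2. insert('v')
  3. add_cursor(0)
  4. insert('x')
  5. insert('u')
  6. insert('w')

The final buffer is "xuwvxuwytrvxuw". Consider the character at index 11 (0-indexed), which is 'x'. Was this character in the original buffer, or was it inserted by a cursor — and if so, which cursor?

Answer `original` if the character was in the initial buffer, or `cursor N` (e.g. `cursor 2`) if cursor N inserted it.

Answer: cursor 2

Derivation:
After op 1 (delete): buffer="ytr" (len 3), cursors c1@0 c2@3, authorship ...
After op 2 (insert('v')): buffer="vytrv" (len 5), cursors c1@1 c2@5, authorship 1...2
After op 3 (add_cursor(0)): buffer="vytrv" (len 5), cursors c3@0 c1@1 c2@5, authorship 1...2
After op 4 (insert('x')): buffer="xvxytrvx" (len 8), cursors c3@1 c1@3 c2@8, authorship 311...22
After op 5 (insert('u')): buffer="xuvxuytrvxu" (len 11), cursors c3@2 c1@5 c2@11, authorship 33111...222
After op 6 (insert('w')): buffer="xuwvxuwytrvxuw" (len 14), cursors c3@3 c1@7 c2@14, authorship 3331111...2222
Authorship (.=original, N=cursor N): 3 3 3 1 1 1 1 . . . 2 2 2 2
Index 11: author = 2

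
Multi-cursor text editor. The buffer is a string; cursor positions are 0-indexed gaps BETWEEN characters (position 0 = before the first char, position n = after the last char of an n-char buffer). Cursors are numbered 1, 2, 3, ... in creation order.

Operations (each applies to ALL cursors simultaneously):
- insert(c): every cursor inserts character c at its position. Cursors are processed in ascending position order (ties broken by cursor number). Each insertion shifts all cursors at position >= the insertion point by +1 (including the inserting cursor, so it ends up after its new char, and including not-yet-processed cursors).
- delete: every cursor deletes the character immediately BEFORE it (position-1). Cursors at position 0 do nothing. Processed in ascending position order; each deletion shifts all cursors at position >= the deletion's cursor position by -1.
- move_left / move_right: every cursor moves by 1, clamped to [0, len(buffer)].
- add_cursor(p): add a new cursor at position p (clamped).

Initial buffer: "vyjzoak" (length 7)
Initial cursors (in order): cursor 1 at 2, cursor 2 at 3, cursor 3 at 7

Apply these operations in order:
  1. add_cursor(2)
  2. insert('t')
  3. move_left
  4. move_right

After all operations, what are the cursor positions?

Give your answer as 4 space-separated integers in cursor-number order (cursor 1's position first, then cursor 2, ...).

After op 1 (add_cursor(2)): buffer="vyjzoak" (len 7), cursors c1@2 c4@2 c2@3 c3@7, authorship .......
After op 2 (insert('t')): buffer="vyttjtzoakt" (len 11), cursors c1@4 c4@4 c2@6 c3@11, authorship ..14.2....3
After op 3 (move_left): buffer="vyttjtzoakt" (len 11), cursors c1@3 c4@3 c2@5 c3@10, authorship ..14.2....3
After op 4 (move_right): buffer="vyttjtzoakt" (len 11), cursors c1@4 c4@4 c2@6 c3@11, authorship ..14.2....3

Answer: 4 6 11 4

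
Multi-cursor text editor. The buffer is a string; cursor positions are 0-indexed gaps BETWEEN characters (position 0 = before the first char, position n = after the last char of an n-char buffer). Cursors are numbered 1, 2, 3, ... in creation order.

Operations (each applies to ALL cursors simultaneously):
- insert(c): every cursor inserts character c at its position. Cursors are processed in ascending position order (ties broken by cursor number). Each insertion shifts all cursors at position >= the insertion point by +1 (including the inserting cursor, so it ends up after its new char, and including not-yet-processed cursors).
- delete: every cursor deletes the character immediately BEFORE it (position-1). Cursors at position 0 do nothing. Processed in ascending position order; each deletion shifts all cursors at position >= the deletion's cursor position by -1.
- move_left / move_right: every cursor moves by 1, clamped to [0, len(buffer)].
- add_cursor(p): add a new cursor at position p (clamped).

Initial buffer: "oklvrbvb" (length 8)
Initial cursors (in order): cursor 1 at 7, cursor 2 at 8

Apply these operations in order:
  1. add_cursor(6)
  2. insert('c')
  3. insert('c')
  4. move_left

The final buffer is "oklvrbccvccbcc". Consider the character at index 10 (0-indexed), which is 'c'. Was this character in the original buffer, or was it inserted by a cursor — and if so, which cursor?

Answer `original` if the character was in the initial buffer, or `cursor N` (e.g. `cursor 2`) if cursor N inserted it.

Answer: cursor 1

Derivation:
After op 1 (add_cursor(6)): buffer="oklvrbvb" (len 8), cursors c3@6 c1@7 c2@8, authorship ........
After op 2 (insert('c')): buffer="oklvrbcvcbc" (len 11), cursors c3@7 c1@9 c2@11, authorship ......3.1.2
After op 3 (insert('c')): buffer="oklvrbccvccbcc" (len 14), cursors c3@8 c1@11 c2@14, authorship ......33.11.22
After op 4 (move_left): buffer="oklvrbccvccbcc" (len 14), cursors c3@7 c1@10 c2@13, authorship ......33.11.22
Authorship (.=original, N=cursor N): . . . . . . 3 3 . 1 1 . 2 2
Index 10: author = 1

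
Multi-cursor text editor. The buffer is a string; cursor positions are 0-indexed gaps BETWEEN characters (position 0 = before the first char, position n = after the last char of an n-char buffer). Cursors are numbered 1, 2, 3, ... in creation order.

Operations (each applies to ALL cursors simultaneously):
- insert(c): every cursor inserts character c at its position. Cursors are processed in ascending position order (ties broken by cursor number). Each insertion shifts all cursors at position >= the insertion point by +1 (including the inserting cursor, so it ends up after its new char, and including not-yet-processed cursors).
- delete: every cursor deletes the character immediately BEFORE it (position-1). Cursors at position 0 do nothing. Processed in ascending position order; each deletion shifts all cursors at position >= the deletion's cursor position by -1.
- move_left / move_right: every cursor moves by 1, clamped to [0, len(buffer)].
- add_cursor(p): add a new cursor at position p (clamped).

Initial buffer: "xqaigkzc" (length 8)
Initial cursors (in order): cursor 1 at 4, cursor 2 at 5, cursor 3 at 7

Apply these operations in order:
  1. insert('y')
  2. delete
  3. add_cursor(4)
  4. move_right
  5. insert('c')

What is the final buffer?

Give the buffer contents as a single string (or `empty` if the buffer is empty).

Answer: xqaigcckczcc

Derivation:
After op 1 (insert('y')): buffer="xqaiygykzyc" (len 11), cursors c1@5 c2@7 c3@10, authorship ....1.2..3.
After op 2 (delete): buffer="xqaigkzc" (len 8), cursors c1@4 c2@5 c3@7, authorship ........
After op 3 (add_cursor(4)): buffer="xqaigkzc" (len 8), cursors c1@4 c4@4 c2@5 c3@7, authorship ........
After op 4 (move_right): buffer="xqaigkzc" (len 8), cursors c1@5 c4@5 c2@6 c3@8, authorship ........
After op 5 (insert('c')): buffer="xqaigcckczcc" (len 12), cursors c1@7 c4@7 c2@9 c3@12, authorship .....14.2..3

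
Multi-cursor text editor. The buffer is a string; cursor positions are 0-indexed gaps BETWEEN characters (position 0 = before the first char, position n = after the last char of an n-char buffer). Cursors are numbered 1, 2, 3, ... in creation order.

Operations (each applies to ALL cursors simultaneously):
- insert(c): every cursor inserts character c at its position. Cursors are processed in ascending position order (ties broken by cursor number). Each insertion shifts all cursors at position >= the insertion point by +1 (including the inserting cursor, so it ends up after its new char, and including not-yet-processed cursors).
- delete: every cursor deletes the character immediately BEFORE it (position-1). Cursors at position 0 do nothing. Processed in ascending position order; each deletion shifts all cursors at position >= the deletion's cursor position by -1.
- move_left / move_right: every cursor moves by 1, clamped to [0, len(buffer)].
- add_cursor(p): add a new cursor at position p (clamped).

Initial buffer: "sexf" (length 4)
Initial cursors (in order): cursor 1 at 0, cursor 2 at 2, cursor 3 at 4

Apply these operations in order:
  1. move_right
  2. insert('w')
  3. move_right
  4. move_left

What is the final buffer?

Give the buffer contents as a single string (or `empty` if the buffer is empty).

After op 1 (move_right): buffer="sexf" (len 4), cursors c1@1 c2@3 c3@4, authorship ....
After op 2 (insert('w')): buffer="swexwfw" (len 7), cursors c1@2 c2@5 c3@7, authorship .1..2.3
After op 3 (move_right): buffer="swexwfw" (len 7), cursors c1@3 c2@6 c3@7, authorship .1..2.3
After op 4 (move_left): buffer="swexwfw" (len 7), cursors c1@2 c2@5 c3@6, authorship .1..2.3

Answer: swexwfw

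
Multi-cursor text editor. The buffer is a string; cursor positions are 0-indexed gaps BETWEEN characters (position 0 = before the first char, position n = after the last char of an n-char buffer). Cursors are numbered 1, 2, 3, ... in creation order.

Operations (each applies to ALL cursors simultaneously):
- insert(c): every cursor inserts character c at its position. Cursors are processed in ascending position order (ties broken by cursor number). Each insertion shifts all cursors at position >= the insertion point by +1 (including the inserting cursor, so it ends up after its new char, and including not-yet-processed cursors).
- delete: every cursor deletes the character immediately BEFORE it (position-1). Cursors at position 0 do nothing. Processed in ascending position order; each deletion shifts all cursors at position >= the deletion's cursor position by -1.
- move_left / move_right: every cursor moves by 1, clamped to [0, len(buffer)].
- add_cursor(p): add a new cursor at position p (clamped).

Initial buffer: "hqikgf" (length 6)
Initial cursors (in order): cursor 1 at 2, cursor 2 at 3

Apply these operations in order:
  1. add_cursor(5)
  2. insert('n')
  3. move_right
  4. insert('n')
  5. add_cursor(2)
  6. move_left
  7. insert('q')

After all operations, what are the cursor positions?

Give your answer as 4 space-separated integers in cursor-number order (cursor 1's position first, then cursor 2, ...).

After op 1 (add_cursor(5)): buffer="hqikgf" (len 6), cursors c1@2 c2@3 c3@5, authorship ......
After op 2 (insert('n')): buffer="hqninkgnf" (len 9), cursors c1@3 c2@5 c3@8, authorship ..1.2..3.
After op 3 (move_right): buffer="hqninkgnf" (len 9), cursors c1@4 c2@6 c3@9, authorship ..1.2..3.
After op 4 (insert('n')): buffer="hqninnkngnfn" (len 12), cursors c1@5 c2@8 c3@12, authorship ..1.12.2.3.3
After op 5 (add_cursor(2)): buffer="hqninnkngnfn" (len 12), cursors c4@2 c1@5 c2@8 c3@12, authorship ..1.12.2.3.3
After op 6 (move_left): buffer="hqninnkngnfn" (len 12), cursors c4@1 c1@4 c2@7 c3@11, authorship ..1.12.2.3.3
After op 7 (insert('q')): buffer="hqqniqnnkqngnfqn" (len 16), cursors c4@2 c1@6 c2@10 c3@15, authorship .4.1.112.22.3.33

Answer: 6 10 15 2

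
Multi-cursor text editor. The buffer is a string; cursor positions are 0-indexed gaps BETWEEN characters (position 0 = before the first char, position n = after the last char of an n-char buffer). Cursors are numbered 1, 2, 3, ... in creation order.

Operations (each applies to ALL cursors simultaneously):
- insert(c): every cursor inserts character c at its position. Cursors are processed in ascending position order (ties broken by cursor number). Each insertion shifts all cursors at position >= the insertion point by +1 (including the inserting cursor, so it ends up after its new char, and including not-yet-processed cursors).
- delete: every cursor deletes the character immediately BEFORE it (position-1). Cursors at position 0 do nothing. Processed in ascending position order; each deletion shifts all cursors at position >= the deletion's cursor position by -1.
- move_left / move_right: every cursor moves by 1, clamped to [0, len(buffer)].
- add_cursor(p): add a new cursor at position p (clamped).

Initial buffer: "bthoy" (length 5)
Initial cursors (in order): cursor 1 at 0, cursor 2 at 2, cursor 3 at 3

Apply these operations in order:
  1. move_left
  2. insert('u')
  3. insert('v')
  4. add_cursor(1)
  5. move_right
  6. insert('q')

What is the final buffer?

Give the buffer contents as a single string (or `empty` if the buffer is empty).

After op 1 (move_left): buffer="bthoy" (len 5), cursors c1@0 c2@1 c3@2, authorship .....
After op 2 (insert('u')): buffer="ubutuhoy" (len 8), cursors c1@1 c2@3 c3@5, authorship 1.2.3...
After op 3 (insert('v')): buffer="uvbuvtuvhoy" (len 11), cursors c1@2 c2@5 c3@8, authorship 11.22.33...
After op 4 (add_cursor(1)): buffer="uvbuvtuvhoy" (len 11), cursors c4@1 c1@2 c2@5 c3@8, authorship 11.22.33...
After op 5 (move_right): buffer="uvbuvtuvhoy" (len 11), cursors c4@2 c1@3 c2@6 c3@9, authorship 11.22.33...
After op 6 (insert('q')): buffer="uvqbquvtquvhqoy" (len 15), cursors c4@3 c1@5 c2@9 c3@13, authorship 114.122.233.3..

Answer: uvqbquvtquvhqoy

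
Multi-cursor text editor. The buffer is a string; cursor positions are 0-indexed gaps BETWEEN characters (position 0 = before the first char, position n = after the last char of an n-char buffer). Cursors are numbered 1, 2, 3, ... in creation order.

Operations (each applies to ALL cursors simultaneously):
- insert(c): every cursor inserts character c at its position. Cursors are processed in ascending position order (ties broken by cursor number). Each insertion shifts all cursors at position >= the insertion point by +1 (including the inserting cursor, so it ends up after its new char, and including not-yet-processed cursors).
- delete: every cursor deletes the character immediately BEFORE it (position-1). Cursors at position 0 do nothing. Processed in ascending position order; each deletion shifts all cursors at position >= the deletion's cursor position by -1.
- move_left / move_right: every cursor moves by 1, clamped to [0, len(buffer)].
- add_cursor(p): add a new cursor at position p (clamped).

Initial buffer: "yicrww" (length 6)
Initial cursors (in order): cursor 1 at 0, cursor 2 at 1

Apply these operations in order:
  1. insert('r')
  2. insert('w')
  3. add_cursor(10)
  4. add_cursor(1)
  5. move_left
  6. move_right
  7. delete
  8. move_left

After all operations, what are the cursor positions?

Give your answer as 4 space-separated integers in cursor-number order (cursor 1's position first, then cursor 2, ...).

Answer: 0 1 5 0

Derivation:
After op 1 (insert('r')): buffer="ryricrww" (len 8), cursors c1@1 c2@3, authorship 1.2.....
After op 2 (insert('w')): buffer="rwyrwicrww" (len 10), cursors c1@2 c2@5, authorship 11.22.....
After op 3 (add_cursor(10)): buffer="rwyrwicrww" (len 10), cursors c1@2 c2@5 c3@10, authorship 11.22.....
After op 4 (add_cursor(1)): buffer="rwyrwicrww" (len 10), cursors c4@1 c1@2 c2@5 c3@10, authorship 11.22.....
After op 5 (move_left): buffer="rwyrwicrww" (len 10), cursors c4@0 c1@1 c2@4 c3@9, authorship 11.22.....
After op 6 (move_right): buffer="rwyrwicrww" (len 10), cursors c4@1 c1@2 c2@5 c3@10, authorship 11.22.....
After op 7 (delete): buffer="yricrw" (len 6), cursors c1@0 c4@0 c2@2 c3@6, authorship .2....
After op 8 (move_left): buffer="yricrw" (len 6), cursors c1@0 c4@0 c2@1 c3@5, authorship .2....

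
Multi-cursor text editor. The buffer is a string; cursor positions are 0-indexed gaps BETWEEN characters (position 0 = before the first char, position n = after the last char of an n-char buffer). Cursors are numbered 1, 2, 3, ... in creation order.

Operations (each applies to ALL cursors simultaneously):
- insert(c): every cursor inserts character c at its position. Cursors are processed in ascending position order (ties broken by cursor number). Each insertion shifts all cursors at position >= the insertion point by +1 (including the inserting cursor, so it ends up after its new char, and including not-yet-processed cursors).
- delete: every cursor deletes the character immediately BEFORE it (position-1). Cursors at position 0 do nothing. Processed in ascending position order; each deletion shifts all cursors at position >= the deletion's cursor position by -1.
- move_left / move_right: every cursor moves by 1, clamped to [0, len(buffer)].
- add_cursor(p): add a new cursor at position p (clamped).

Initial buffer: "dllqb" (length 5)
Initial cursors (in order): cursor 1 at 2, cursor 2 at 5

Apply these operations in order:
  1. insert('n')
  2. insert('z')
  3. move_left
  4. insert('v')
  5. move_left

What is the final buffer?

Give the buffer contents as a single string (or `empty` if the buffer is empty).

After op 1 (insert('n')): buffer="dlnlqbn" (len 7), cursors c1@3 c2@7, authorship ..1...2
After op 2 (insert('z')): buffer="dlnzlqbnz" (len 9), cursors c1@4 c2@9, authorship ..11...22
After op 3 (move_left): buffer="dlnzlqbnz" (len 9), cursors c1@3 c2@8, authorship ..11...22
After op 4 (insert('v')): buffer="dlnvzlqbnvz" (len 11), cursors c1@4 c2@10, authorship ..111...222
After op 5 (move_left): buffer="dlnvzlqbnvz" (len 11), cursors c1@3 c2@9, authorship ..111...222

Answer: dlnvzlqbnvz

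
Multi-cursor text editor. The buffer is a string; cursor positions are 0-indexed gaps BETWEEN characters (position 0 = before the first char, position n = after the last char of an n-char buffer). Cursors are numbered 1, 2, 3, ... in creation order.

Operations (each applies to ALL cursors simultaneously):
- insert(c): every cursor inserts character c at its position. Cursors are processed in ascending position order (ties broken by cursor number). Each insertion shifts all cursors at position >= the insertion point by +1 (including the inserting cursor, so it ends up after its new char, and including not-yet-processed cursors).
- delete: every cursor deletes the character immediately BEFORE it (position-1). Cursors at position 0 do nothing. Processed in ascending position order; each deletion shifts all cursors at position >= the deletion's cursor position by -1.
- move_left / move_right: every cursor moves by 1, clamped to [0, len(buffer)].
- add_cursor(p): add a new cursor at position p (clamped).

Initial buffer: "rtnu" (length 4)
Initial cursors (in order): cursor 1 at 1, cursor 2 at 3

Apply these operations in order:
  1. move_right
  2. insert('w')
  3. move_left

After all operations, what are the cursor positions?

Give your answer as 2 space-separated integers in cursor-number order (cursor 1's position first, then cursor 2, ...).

Answer: 2 5

Derivation:
After op 1 (move_right): buffer="rtnu" (len 4), cursors c1@2 c2@4, authorship ....
After op 2 (insert('w')): buffer="rtwnuw" (len 6), cursors c1@3 c2@6, authorship ..1..2
After op 3 (move_left): buffer="rtwnuw" (len 6), cursors c1@2 c2@5, authorship ..1..2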